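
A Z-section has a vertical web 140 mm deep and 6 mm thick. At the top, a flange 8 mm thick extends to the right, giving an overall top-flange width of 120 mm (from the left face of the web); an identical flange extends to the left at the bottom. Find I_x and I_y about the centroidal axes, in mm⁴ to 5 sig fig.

Decompose the section into non-overlapping parts with the origin at the bottom-left of its bounding rectangle.
Web: 6 × 140, A = 840 mm², y = 70 mm, Ī = 1 372 000 mm⁴.
Top flange (beyond web): 114 × 8, A = 912 mm², y = 136 mm, Ī = 4 864 mm⁴.
Bottom flange (beyond web): 114 × 8, A = 912 mm², y = 4 mm, Ī = 4 864 mm⁴.
Centroid: ȳ = ΣA·y / ΣA = 70 mm.
Transfer each piece to the centroidal x-axis using Ī + A·d² with d = y − 70:
  web: d = 0 mm → contributes +1 372 000 mm⁴
  top flange (beyond web): d = 66 mm → contributes +3 977 536 mm⁴
  bottom flange (beyond web): d = -66 mm → contributes +3 977 536 mm⁴
Total I = 9 327 072 mm⁴.
For the y-axis: x̄ = 117 mm.
Repeating about the centroidal y-axis gives I_y = 8 544 312 mm⁴.

I_x ≈ 9.3271 × 10⁶ mm⁴, I_y ≈ 8.5443 × 10⁶ mm⁴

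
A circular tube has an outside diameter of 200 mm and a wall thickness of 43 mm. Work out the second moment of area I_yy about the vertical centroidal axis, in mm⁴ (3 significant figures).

Decompose the section into non-overlapping parts with the origin at the bottom-left of its bounding rectangle.
Outer circle: ⌀200, A = 31 416 mm², x = 100 mm, Ī = 78 539 816 mm⁴.
Bore (subtracted): ⌀114, A = 10 207 mm², x = 100 mm, Ī = 8 290 664 mm⁴.
By symmetry the centroid is at mid-width, x̄ = 100 mm.
All pieces are centred on the vertical centroidal axis, so I = ΣĪ (holes subtracted) = 70 249 153 mm⁴.

I_yy ≈ 7.02 × 10⁷ mm⁴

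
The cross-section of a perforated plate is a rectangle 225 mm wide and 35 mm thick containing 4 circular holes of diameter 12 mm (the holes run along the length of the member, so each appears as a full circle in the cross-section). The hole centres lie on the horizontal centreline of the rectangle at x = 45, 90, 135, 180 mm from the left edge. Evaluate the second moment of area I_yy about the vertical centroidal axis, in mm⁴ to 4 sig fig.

I_yy ≈ 3.207 × 10⁷ mm⁴

Split into non-overlapping primitives; take the origin at the lower-left of the bounding box.
Plate: 225 × 35, A = 7 875 mm², x = 112.5 mm, Ī = 33 222 656 mm⁴.
Hole 1 (subtracted): ⌀12, A = 113.097 mm², x = 45 mm, Ī = 1017.88 mm⁴.
Hole 2 (subtracted): ⌀12, A = 113.097 mm², x = 90 mm, Ī = 1017.88 mm⁴.
Hole 3 (subtracted): ⌀12, A = 113.097 mm², x = 135 mm, Ī = 1017.88 mm⁴.
Hole 4 (subtracted): ⌀12, A = 113.097 mm², x = 180 mm, Ī = 1017.88 mm⁴.
By symmetry the centroid is at mid-width, x̄ = 112.5 mm.
Transfer each piece to the vertical centroidal axis using Ī + A·d² with d = x − 112.5:
  plate: d = 0 mm → contributes +33 222 656 mm⁴
  hole 1: d = -67.5 mm → contributes −516 318 mm⁴
  hole 2: d = -22.5 mm → contributes −58273.4 mm⁴
  hole 3: d = 22.5 mm → contributes −58273.4 mm⁴
  hole 4: d = 67.5 mm → contributes −516 318 mm⁴
Total I = 32 073 474 mm⁴.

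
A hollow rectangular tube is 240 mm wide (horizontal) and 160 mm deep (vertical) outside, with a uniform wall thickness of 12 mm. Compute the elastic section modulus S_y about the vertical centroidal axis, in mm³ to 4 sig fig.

Split into non-overlapping primitives; take the origin at the lower-left of the bounding box.
Outer rectangle: 240 × 160, A = 38 400 mm², x = 120 mm, Ī = 184 320 000 mm⁴.
Inner void (subtracted): 216 × 136, A = 29 376 mm², x = 120 mm, Ī = 114 213 888 mm⁴.
By symmetry the centroid is at mid-width, x̄ = 120 mm.
All pieces are centred on the vertical centroidal axis, so I = ΣĪ (holes subtracted) = 70 106 112 mm⁴.
Extreme fibre distance c = 120 mm; S = I/c = 584 218 mm³.

S_y ≈ 5.842 × 10⁵ mm³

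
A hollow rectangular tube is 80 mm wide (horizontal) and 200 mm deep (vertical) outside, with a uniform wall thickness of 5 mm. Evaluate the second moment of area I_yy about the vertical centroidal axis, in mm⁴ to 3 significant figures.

Split into non-overlapping primitives; take the origin at the lower-left of the bounding box.
Outer rectangle: 80 × 200, A = 16 000 mm², x = 40 mm, Ī = 8 533 333 mm⁴.
Inner void (subtracted): 70 × 190, A = 13 300 mm², x = 40 mm, Ī = 5 430 833 mm⁴.
By symmetry the centroid is at mid-width, x̄ = 40 mm.
All pieces are centred on the vertical centroidal axis, so I = ΣĪ (holes subtracted) = 3 102 500 mm⁴.

I_yy ≈ 3.10 × 10⁶ mm⁴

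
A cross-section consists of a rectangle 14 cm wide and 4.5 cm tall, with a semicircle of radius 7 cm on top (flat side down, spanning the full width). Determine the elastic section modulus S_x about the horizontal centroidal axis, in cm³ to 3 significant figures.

Break the section into simple shapes (no overlaps), measuring from the bottom-left corner of the bounding box.
Rectangular body: 14 × 4.5, A = 63 cm², y = 2.25 cm, Ī = 106.31 cm⁴.
Semicircular cap: semicircle r = 7, A = 76.969 cm², y = 7.4709 cm, Ī = 263.53 cm⁴.
Centroid: ȳ = ΣA·y / ΣA = 5.121 cm.
Transfer each piece to the horizontal centroidal axis using Ī + A·d² with d = y − 5.121:
  rectangular body: d = -2.871 cm → contributes +625.59 cm⁴
  semicircular cap: d = 2.3499 cm → contributes +688.56 cm⁴
Total I = 1314.1 cm⁴.
Extreme fibre distance c = 6.379 cm; S = I/c = 206.01 cm³.

S_x ≈ 206 cm³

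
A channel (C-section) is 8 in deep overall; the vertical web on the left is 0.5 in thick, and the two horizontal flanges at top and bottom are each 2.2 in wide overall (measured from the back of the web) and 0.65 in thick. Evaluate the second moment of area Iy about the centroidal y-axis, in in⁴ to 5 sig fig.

Iy ≈ 2.3380 in⁴

Split into non-overlapping primitives; take the origin at the lower-left of the bounding box.
Web: 0.5 × 8, A = 4 in², x = 0.25 in, Ī = 0.08333333 in⁴.
Top flange (beyond web): 1.7 × 0.65, A = 1.105 in², x = 1.35 in, Ī = 0.2661208 in⁴.
Bottom flange (beyond web): 1.7 × 0.65, A = 1.105 in², x = 1.35 in, Ī = 0.2661208 in⁴.
Centroid: x̄ = ΣA·x / ΣA = 0.6414654 in.
Transfer each piece to the centroidal y-axis using Ī + A·d² with d = x − 0.6414654:
  web: d = -0.3914654 in → contributes +0.6963139 in⁴
  top flange (beyond web): d = 0.7085346 in → contributes +0.8208544 in⁴
  bottom flange (beyond web): d = 0.7085346 in → contributes +0.8208544 in⁴
Total I = 2.338023 in⁴.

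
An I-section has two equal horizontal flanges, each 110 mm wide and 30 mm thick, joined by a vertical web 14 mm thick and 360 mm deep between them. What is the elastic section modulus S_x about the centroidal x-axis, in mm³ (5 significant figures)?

Decompose the section into non-overlapping parts with the origin at the bottom-left of its bounding rectangle.
Bottom flange: 110 × 30, A = 3 300 mm², y = 15 mm, Ī = 247 500 mm⁴.
Web: 14 × 360, A = 5 040 mm², y = 210 mm, Ī = 54 432 000 mm⁴.
Top flange: 110 × 30, A = 3 300 mm², y = 405 mm, Ī = 247 500 mm⁴.
By symmetry the centroid is at mid-height, ȳ = 210 mm.
Transfer each piece to the centroidal x-axis using Ī + A·d² with d = y − 210:
  bottom flange: d = -195 mm → contributes +125 730 000 mm⁴
  web: d = 0 mm → contributes +54 432 000 mm⁴
  top flange: d = 195 mm → contributes +125 730 000 mm⁴
Total I = 305 892 000 mm⁴.
Extreme fibre distance c = 210 mm; S = I/c = 1 456 629 mm³.

S_x ≈ 1.4566 × 10⁶ mm³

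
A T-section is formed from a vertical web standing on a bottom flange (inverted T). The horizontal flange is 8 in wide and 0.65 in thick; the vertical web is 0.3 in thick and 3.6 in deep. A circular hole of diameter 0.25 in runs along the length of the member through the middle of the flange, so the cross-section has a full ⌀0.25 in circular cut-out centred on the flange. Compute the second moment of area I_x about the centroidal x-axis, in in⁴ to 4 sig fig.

I_x ≈ 5.381 in⁴

Split into non-overlapping primitives; take the origin at the lower-left of the bounding box.
Flange: 8 × 0.65, A = 5.2 in², y = 0.325 in, Ī = 0.183083 in⁴.
Web: 0.3 × 3.6, A = 1.08 in², y = 2.45 in, Ī = 1.1664 in⁴.
Hole (subtracted): ⌀0.25, A = 0.0490874 in², y = 0.325 in, Ī = 0.000191748 in⁴.
Centroid: ȳ = ΣA·y / ΣA = 0.693325 in.
Transfer each piece to the centroidal x-axis using Ī + A·d² with d = y − 0.693325:
  flange: d = -0.368325 in → contributes +0.888532 in⁴
  web: d = 1.75668 in → contributes +4.49918 in⁴
  hole: d = -0.368325 in → contributes −0.0068511 in⁴
Total I = 5.38086 in⁴.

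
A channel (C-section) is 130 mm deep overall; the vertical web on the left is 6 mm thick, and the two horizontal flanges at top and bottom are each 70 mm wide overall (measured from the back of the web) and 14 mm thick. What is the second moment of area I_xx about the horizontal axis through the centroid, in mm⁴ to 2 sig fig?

Break the section into simple shapes (no overlaps), measuring from the bottom-left corner of the bounding box.
Web: 6 × 130, A = 780 mm², y = 65 mm, Ī = 1 098 500 mm⁴.
Top flange (beyond web): 64 × 14, A = 896 mm², y = 123 mm, Ī = 14 635 mm⁴.
Bottom flange (beyond web): 64 × 14, A = 896 mm², y = 7 mm, Ī = 14 635 mm⁴.
By symmetry the centroid is at mid-height, ȳ = 65 mm.
Transfer each piece to the horizontal axis through the centroid using Ī + A·d² with d = y − 65:
  web: d = 0 mm → contributes +1 098 500 mm⁴
  top flange (beyond web): d = 58 mm → contributes +3 028 779 mm⁴
  bottom flange (beyond web): d = -58 mm → contributes +3 028 779 mm⁴
Total I = 7 156 057 mm⁴.

I_xx ≈ 7.2 × 10⁶ mm⁴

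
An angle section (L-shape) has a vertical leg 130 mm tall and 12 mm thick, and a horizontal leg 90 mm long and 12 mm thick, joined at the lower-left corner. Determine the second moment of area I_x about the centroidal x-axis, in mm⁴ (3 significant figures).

Split into non-overlapping primitives; take the origin at the lower-left of the bounding box.
Vertical leg: 12 × 130, A = 1 560 mm², y = 65 mm, Ī = 2 197 000 mm⁴.
Horizontal leg (remainder): 78 × 12, A = 936 mm², y = 6 mm, Ī = 11 232 mm⁴.
Centroid: ȳ = ΣA·y / ΣA = 42.875 mm.
Transfer each piece to the centroidal x-axis using Ī + A·d² with d = y − 42.875:
  vertical leg: d = 22.125 mm → contributes +2 960 644 mm⁴
  horizontal leg (remainder): d = -36.875 mm → contributes +1 283 973 mm⁴
Total I = 4 244 617 mm⁴.

I_x ≈ 4.24 × 10⁶ mm⁴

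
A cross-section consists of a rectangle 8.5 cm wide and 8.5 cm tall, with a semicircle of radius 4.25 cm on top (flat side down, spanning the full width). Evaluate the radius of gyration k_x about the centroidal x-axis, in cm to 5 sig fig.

k_x ≈ 3.4783 cm

Treat the section as a set of non-overlapping primitives; coordinates are from the bounding-box lower-left.
Rectangular body: 8.5 × 8.5, A = 72.25 cm², y = 4.25 cm, Ī = 435.0052 cm⁴.
Semicircular cap: semicircle r = 4.25, A = 28.37251 cm², y = 10.30376 cm, Ī = 35.80864 cm⁴.
Centroid: ȳ = ΣA·y / ΣA = 5.956976 cm.
Transfer each piece to the centroidal x-axis using Ī + A·d² with d = y − 5.956976:
  rectangular body: d = -1.706976 cm → contributes +645.525 cm⁴
  semicircular cap: d = 4.34678 cm → contributes +571.8928 cm⁴
Total I = 1217.418 cm⁴.
Radius of gyration: k = √(I/A) = √(1217.418 / 100.6225) = 3.478342 cm.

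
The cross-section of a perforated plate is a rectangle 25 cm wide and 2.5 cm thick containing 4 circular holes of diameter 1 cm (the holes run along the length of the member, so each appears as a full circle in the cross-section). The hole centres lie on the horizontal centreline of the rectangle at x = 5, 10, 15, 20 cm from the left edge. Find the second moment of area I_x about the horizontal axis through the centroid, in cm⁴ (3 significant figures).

Split into non-overlapping primitives; take the origin at the lower-left of the bounding box.
Plate: 25 × 2.5, A = 62.5 cm², y = 1.25 cm, Ī = 32.552 cm⁴.
Hole 1 (subtracted): ⌀1, A = 0.7854 cm², y = 1.25 cm, Ī = 0.049087 cm⁴.
Hole 2 (subtracted): ⌀1, A = 0.7854 cm², y = 1.25 cm, Ī = 0.049087 cm⁴.
Hole 3 (subtracted): ⌀1, A = 0.7854 cm², y = 1.25 cm, Ī = 0.049087 cm⁴.
Hole 4 (subtracted): ⌀1, A = 0.7854 cm², y = 1.25 cm, Ī = 0.049087 cm⁴.
By symmetry the centroid is at mid-height, ȳ = 1.25 cm.
All pieces are centred on the horizontal axis through the centroid, so I = ΣĪ (holes subtracted) = 32.356 cm⁴.

I_x ≈ 32.4 cm⁴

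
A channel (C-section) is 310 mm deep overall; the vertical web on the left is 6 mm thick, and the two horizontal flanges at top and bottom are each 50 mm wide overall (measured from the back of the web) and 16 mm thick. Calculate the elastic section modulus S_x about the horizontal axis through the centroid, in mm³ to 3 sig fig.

S_x ≈ 2.93 × 10⁵ mm³

Decompose the section into non-overlapping parts with the origin at the bottom-left of its bounding rectangle.
Web: 6 × 310, A = 1 860 mm², y = 155 mm, Ī = 14 895 500 mm⁴.
Top flange (beyond web): 44 × 16, A = 704 mm², y = 302 mm, Ī = 15 019 mm⁴.
Bottom flange (beyond web): 44 × 16, A = 704 mm², y = 8 mm, Ī = 15 019 mm⁴.
By symmetry the centroid is at mid-height, ȳ = 155 mm.
Transfer each piece to the horizontal axis through the centroid using Ī + A·d² with d = y − 155:
  web: d = 0 mm → contributes +14 895 500 mm⁴
  top flange (beyond web): d = 147 mm → contributes +15 227 755 mm⁴
  bottom flange (beyond web): d = -147 mm → contributes +15 227 755 mm⁴
Total I = 45 351 009 mm⁴.
Extreme fibre distance c = 155 mm; S = I/c = 292 587 mm³.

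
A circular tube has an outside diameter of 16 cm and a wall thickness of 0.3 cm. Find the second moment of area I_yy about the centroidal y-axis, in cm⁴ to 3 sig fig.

I_yy ≈ 456 cm⁴

Split into non-overlapping primitives; take the origin at the lower-left of the bounding box.
Outer circle: ⌀16, A = 201.06 cm², x = 8 cm, Ī = 3 217 cm⁴.
Bore (subtracted): ⌀15.4, A = 186.27 cm², x = 8 cm, Ī = 2760.9 cm⁴.
By symmetry the centroid is at mid-width, x̄ = 8 cm.
All pieces are centred on the centroidal y-axis, so I = ΣĪ (holes subtracted) = 456.08 cm⁴.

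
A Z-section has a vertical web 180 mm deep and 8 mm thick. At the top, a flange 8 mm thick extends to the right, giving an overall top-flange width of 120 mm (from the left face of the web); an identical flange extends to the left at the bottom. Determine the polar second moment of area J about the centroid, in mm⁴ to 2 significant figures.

Decompose the section into non-overlapping parts with the origin at the bottom-left of its bounding rectangle.
Web: 8 × 180, A = 1 440 mm², y = 90 mm, Ī = 3 888 000 mm⁴.
Top flange (beyond web): 112 × 8, A = 896 mm², y = 176 mm, Ī = 4 779 mm⁴.
Bottom flange (beyond web): 112 × 8, A = 896 mm², y = 4 mm, Ī = 4 779 mm⁴.
Centroid: ȳ = ΣA·y / ΣA = 90 mm.
Transfer each piece to the centroidal x-axis using Ī + A·d² with d = y − 90:
  web: d = 0 mm → contributes +3 888 000 mm⁴
  top flange (beyond web): d = 86 mm → contributes +6 631 595 mm⁴
  bottom flange (beyond web): d = -86 mm → contributes +6 631 595 mm⁴
Total I = 17 151 189 mm⁴.
For the y-axis: x̄ = 116 mm.
Repeating about the centroidal y-axis gives I_y = 8 332 117 mm⁴.
Polar second moment: J = I_x + I_y = 25 483 307 mm⁴.

J ≈ 2.5 × 10⁷ mm⁴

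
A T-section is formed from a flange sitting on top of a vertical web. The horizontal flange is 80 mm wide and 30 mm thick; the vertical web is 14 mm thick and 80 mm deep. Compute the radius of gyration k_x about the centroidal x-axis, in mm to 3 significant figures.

Decompose the section into non-overlapping parts with the origin at the bottom-left of its bounding rectangle.
Flange: 80 × 30, A = 2 400 mm², y = 95 mm, Ī = 180 000 mm⁴.
Web: 14 × 80, A = 1 120 mm², y = 40 mm, Ī = 597 333 mm⁴.
Centroid: ȳ = ΣA·y / ΣA = 77.5 mm.
Transfer each piece to the centroidal x-axis using Ī + A·d² with d = y − 77.5:
  flange: d = 17.5 mm → contributes +915 000 mm⁴
  web: d = -37.5 mm → contributes +2 172 333 mm⁴
Total I = 3 087 333 mm⁴.
Radius of gyration: k = √(I/A) = √(3 087 333 / 3 520) = 29.616 mm.

k_x ≈ 29.6 mm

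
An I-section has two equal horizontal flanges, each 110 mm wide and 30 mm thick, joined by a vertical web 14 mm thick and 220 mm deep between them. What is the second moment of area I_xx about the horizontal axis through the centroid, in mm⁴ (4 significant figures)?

I_xx ≈ 1.160 × 10⁸ mm⁴

Split into non-overlapping primitives; take the origin at the lower-left of the bounding box.
Bottom flange: 110 × 30, A = 3 300 mm², y = 15 mm, Ī = 247 500 mm⁴.
Web: 14 × 220, A = 3 080 mm², y = 140 mm, Ī = 12 422 667 mm⁴.
Top flange: 110 × 30, A = 3 300 mm², y = 265 mm, Ī = 247 500 mm⁴.
By symmetry the centroid is at mid-height, ȳ = 140 mm.
Transfer each piece to the horizontal axis through the centroid using Ī + A·d² with d = y − 140:
  bottom flange: d = -125 mm → contributes +51 810 000 mm⁴
  web: d = 0 mm → contributes +12 422 667 mm⁴
  top flange: d = 125 mm → contributes +51 810 000 mm⁴
Total I = 116 042 667 mm⁴.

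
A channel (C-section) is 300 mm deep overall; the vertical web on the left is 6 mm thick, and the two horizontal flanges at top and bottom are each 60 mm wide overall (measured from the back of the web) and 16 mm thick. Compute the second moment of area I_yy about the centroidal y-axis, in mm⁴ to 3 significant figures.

I_yy ≈ 1.22 × 10⁶ mm⁴

Split into non-overlapping primitives; take the origin at the lower-left of the bounding box.
Web: 6 × 300, A = 1 800 mm², x = 3 mm, Ī = 5 400 mm⁴.
Top flange (beyond web): 54 × 16, A = 864 mm², x = 33 mm, Ī = 209 952 mm⁴.
Bottom flange (beyond web): 54 × 16, A = 864 mm², x = 33 mm, Ī = 209 952 mm⁴.
Centroid: x̄ = ΣA·x / ΣA = 17.694 mm.
Transfer each piece to the centroidal y-axis using Ī + A·d² with d = x − 17.694:
  web: d = -14.694 mm → contributes +394 038 mm⁴
  top flange (beyond web): d = 15.306 mm → contributes +412 368 mm⁴
  bottom flange (beyond web): d = 15.306 mm → contributes +412 368 mm⁴
Total I = 1 218 773 mm⁴.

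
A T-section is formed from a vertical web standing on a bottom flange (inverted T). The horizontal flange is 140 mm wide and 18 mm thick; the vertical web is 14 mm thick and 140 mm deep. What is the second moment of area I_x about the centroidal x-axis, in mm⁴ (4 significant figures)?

I_x ≈ 1.015 × 10⁷ mm⁴

Treat the section as a set of non-overlapping primitives; coordinates are from the bounding-box lower-left.
Flange: 140 × 18, A = 2 520 mm², y = 9 mm, Ī = 68 040 mm⁴.
Web: 14 × 140, A = 1 960 mm², y = 88 mm, Ī = 3 201 333 mm⁴.
Centroid: ȳ = ΣA·y / ΣA = 43.5625 mm.
Transfer each piece to the centroidal x-axis using Ī + A·d² with d = y − 43.5625:
  flange: d = -34.5625 mm → contributes +3 078 347 mm⁴
  web: d = 44.4375 mm → contributes +7 071 728 mm⁴
Total I = 10 150 076 mm⁴.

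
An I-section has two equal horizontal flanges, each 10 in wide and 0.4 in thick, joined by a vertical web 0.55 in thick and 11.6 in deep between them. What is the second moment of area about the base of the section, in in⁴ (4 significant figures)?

Treat the section as a set of non-overlapping primitives; coordinates are from the bounding-box lower-left.
Bottom flange: 10 × 0.4, A = 4 in², y = 0.2 in, Ī = 0.0533333 in⁴.
Web: 0.55 × 11.6, A = 6.38 in², y = 6.2 in, Ī = 71.5411 in⁴.
Top flange: 10 × 0.4, A = 4 in², y = 12.2 in, Ī = 0.0533333 in⁴.
Transfer each piece to a horizontal axis along the bottom face using Ī + A·d² with d = y − 0:
  bottom flange: d = 0.2 in → contributes +0.213333 in⁴
  web: d = 6.2 in → contributes +316.788 in⁴
  top flange: d = 12.2 in → contributes +595.413 in⁴
Total I = 912.415 in⁴.

I_base ≈ 912.4 in⁴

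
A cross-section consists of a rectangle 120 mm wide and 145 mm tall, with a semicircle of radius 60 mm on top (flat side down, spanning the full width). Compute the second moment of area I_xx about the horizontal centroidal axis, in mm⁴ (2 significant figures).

Decompose the section into non-overlapping parts with the origin at the bottom-left of its bounding rectangle.
Rectangular body: 120 × 145, A = 17 400 mm², y = 72.5 mm, Ī = 30 486 250 mm⁴.
Semicircular cap: semicircle r = 60, A = 5 655 mm², y = 170.5 mm, Ī = 1 422 450 mm⁴.
Centroid: ȳ = ΣA·y / ΣA = 96.53 mm.
Transfer each piece to the horizontal centroidal axis using Ī + A·d² with d = y − 96.53:
  rectangular body: d = -24.03 mm → contributes +40 532 612 mm⁴
  semicircular cap: d = 73.94 mm → contributes +32 335 060 mm⁴
Total I = 72 867 672 mm⁴.

I_xx ≈ 7.3 × 10⁷ mm⁴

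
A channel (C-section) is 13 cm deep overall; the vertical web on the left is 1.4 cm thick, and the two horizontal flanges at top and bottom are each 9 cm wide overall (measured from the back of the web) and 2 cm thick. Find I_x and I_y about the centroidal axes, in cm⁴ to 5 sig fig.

I_x ≈ 1186.1 cm⁴, I_y ≈ 379.83 cm⁴

Treat the section as a set of non-overlapping primitives; coordinates are from the bounding-box lower-left.
Web: 1.4 × 13, A = 18.2 cm², y = 6.5 cm, Ī = 256.3167 cm⁴.
Top flange (beyond web): 7.6 × 2, A = 15.2 cm², y = 12 cm, Ī = 5.066667 cm⁴.
Bottom flange (beyond web): 7.6 × 2, A = 15.2 cm², y = 1 cm, Ī = 5.066667 cm⁴.
By symmetry the centroid is at mid-height, ȳ = 6.5 cm.
Transfer each piece to the centroidal x-axis using Ī + A·d² with d = y − 6.5:
  web: d = 0 cm → contributes +256.3167 cm⁴
  top flange (beyond web): d = 5.5 cm → contributes +464.8667 cm⁴
  bottom flange (beyond web): d = -5.5 cm → contributes +464.8667 cm⁴
Total I = 1186.05 cm⁴.
For the y-axis: x̄ = 3.514815 cm.
Repeating about the centroidal y-axis gives I_y = 379.8313 cm⁴.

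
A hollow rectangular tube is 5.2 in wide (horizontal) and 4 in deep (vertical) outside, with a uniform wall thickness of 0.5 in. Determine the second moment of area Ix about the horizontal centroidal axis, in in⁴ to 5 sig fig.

Ix ≈ 18.283 in⁴

Decompose the section into non-overlapping parts with the origin at the bottom-left of its bounding rectangle.
Outer rectangle: 5.2 × 4, A = 20.8 in², y = 2 in, Ī = 27.73333 in⁴.
Inner void (subtracted): 4.2 × 3, A = 12.6 in², y = 2 in, Ī = 9.45 in⁴.
By symmetry the centroid is at mid-height, ȳ = 2 in.
All pieces are centred on the horizontal centroidal axis, so I = ΣĪ (holes subtracted) = 18.28333 in⁴.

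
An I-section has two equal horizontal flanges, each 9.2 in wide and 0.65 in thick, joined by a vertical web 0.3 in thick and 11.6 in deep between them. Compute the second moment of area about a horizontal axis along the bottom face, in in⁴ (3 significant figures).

I_base ≈ 1130 in⁴

Treat the section as a set of non-overlapping primitives; coordinates are from the bounding-box lower-left.
Bottom flange: 9.2 × 0.65, A = 5.98 in², y = 0.325 in, Ī = 0.21055 in⁴.
Web: 0.3 × 11.6, A = 3.48 in², y = 6.45 in, Ī = 39.022 in⁴.
Top flange: 9.2 × 0.65, A = 5.98 in², y = 12.575 in, Ī = 0.21055 in⁴.
Transfer each piece to a horizontal axis along the bottom face using Ī + A·d² with d = y − 0:
  bottom flange: d = 0.325 in → contributes +0.84218 in⁴
  web: d = 6.45 in → contributes +183.8 in⁴
  top flange: d = 12.575 in → contributes +945.83 in⁴
Total I = 1130.5 in⁴.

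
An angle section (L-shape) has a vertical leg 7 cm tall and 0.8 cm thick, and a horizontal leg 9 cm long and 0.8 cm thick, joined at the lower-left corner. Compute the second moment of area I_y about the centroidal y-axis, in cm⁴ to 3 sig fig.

Split into non-overlapping primitives; take the origin at the lower-left of the bounding box.
Vertical leg: 0.8 × 7, A = 5.6 cm², x = 0.4 cm, Ī = 0.29867 cm⁴.
Horizontal leg (remainder): 8.2 × 0.8, A = 6.56 cm², x = 4.9 cm, Ī = 36.758 cm⁴.
Centroid: x̄ = ΣA·x / ΣA = 2.8276 cm.
Transfer each piece to the centroidal y-axis using Ī + A·d² with d = x − 2.8276:
  vertical leg: d = -2.4276 cm → contributes +33.302 cm⁴
  horizontal leg (remainder): d = 2.0724 cm → contributes +64.931 cm⁴
Total I = 98.233 cm⁴.

I_y ≈ 98.2 cm⁴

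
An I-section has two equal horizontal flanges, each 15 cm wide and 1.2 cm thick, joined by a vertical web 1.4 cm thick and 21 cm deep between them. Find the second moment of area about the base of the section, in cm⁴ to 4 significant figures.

Treat the section as a set of non-overlapping primitives; coordinates are from the bounding-box lower-left.
Bottom flange: 15 × 1.2, A = 18 cm², y = 0.6 cm, Ī = 2.16 cm⁴.
Web: 1.4 × 21, A = 29.4 cm², y = 11.7 cm, Ī = 1080.45 cm⁴.
Top flange: 15 × 1.2, A = 18 cm², y = 22.8 cm, Ī = 2.16 cm⁴.
Transfer each piece to the base of the section using Ī + A·d² with d = y − 0:
  bottom flange: d = 0.6 cm → contributes +8.64 cm⁴
  web: d = 11.7 cm → contributes +5105.02 cm⁴
  top flange: d = 22.8 cm → contributes +9359.28 cm⁴
Total I = 14472.9 cm⁴.

I_base ≈ 1.447 × 10⁴ cm⁴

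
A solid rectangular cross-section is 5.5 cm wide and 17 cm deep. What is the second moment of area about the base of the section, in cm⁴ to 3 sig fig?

The section: 5.5 × 17, A = 93.5 cm², y = 8.5 cm, Ī = 2251.8 cm⁴.
Transfer it to the base of the section using Ī + A·d² with d = y − 0:
  the section: d = 8.5 cm → contributes +9007.2 cm⁴
Total I = 9007.2 cm⁴.

I_base ≈ 9010 cm⁴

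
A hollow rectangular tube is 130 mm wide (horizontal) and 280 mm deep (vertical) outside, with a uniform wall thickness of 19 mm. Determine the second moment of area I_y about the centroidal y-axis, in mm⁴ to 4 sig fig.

I_y ≈ 3.556 × 10⁷ mm⁴

Decompose the section into non-overlapping parts with the origin at the bottom-left of its bounding rectangle.
Outer rectangle: 130 × 280, A = 36 400 mm², x = 65 mm, Ī = 51 263 333 mm⁴.
Inner void (subtracted): 92 × 242, A = 22 264 mm², x = 65 mm, Ī = 15 703 541 mm⁴.
By symmetry the centroid is at mid-width, x̄ = 65 mm.
All pieces are centred on the centroidal y-axis, so I = ΣĪ (holes subtracted) = 35 559 792 mm⁴.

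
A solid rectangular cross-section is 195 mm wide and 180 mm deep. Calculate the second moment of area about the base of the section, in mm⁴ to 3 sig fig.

The section: 195 × 180, A = 35 100 mm², y = 90 mm, Ī = 94 770 000 mm⁴.
Transfer it to the base of the section using Ī + A·d² with d = y − 0:
  the section: d = 90 mm → contributes +379 080 000 mm⁴
Total I = 379 080 000 mm⁴.

I_base ≈ 3.79 × 10⁸ mm⁴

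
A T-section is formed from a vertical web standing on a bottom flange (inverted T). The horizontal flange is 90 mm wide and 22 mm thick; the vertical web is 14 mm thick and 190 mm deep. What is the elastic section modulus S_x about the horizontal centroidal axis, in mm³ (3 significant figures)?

Decompose the section into non-overlapping parts with the origin at the bottom-left of its bounding rectangle.
Flange: 90 × 22, A = 1 980 mm², y = 11 mm, Ī = 79 860 mm⁴.
Web: 14 × 190, A = 2 660 mm², y = 117 mm, Ī = 8 002 167 mm⁴.
Centroid: ȳ = ΣA·y / ΣA = 71.767 mm.
Transfer each piece to the horizontal centroidal axis using Ī + A·d² with d = y − 71.767:
  flange: d = -60.767 mm → contributes +7 391 322 mm⁴
  web: d = 45.233 mm → contributes +13 444 533 mm⁴
Total I = 20 835 855 mm⁴.
Extreme fibre distance c = 140.23 mm; S = I/c = 148 581 mm³.

S_x ≈ 1.49 × 10⁵ mm³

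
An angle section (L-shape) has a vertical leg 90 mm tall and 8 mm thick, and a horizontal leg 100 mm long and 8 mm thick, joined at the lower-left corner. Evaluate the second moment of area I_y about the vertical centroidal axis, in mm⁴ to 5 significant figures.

I_y ≈ 1.4329 × 10⁶ mm⁴

Split into non-overlapping primitives; take the origin at the lower-left of the bounding box.
Vertical leg: 8 × 90, A = 720 mm², x = 4 mm, Ī = 3 840 mm⁴.
Horizontal leg (remainder): 92 × 8, A = 736 mm², x = 54 mm, Ī = 519125.3 mm⁴.
Centroid: x̄ = ΣA·x / ΣA = 29.27473 mm.
Transfer each piece to the vertical centroidal axis using Ī + A·d² with d = x − 29.27473:
  vertical leg: d = -25.27473 mm → contributes +463784.5 mm⁴
  horizontal leg (remainder): d = 24.72527 mm → contributes +969 071 mm⁴
Total I = 1 432 855 mm⁴.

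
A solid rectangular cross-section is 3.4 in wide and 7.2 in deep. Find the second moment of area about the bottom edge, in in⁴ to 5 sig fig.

I_base ≈ 423.01 in⁴

The section: 3.4 × 7.2, A = 24.48 in², y = 3.6 in, Ī = 105.7536 in⁴.
Transfer it to the base of the section using Ī + A·d² with d = y − 0:
  the section: d = 3.6 in → contributes +423.0144 in⁴
Total I = 423.0144 in⁴.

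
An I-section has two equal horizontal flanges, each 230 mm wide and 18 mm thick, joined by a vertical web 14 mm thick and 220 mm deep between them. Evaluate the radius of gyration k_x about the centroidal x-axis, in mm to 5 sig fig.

Treat the section as a set of non-overlapping primitives; coordinates are from the bounding-box lower-left.
Bottom flange: 230 × 18, A = 4 140 mm², y = 9 mm, Ī = 111 780 mm⁴.
Web: 14 × 220, A = 3 080 mm², y = 128 mm, Ī = 12 422 667 mm⁴.
Top flange: 230 × 18, A = 4 140 mm², y = 247 mm, Ī = 111 780 mm⁴.
By symmetry the centroid is at mid-height, ȳ = 128 mm.
Transfer each piece to the centroidal x-axis using Ī + A·d² with d = y − 128:
  bottom flange: d = -119 mm → contributes +58 738 320 mm⁴
  web: d = 0 mm → contributes +12 422 667 mm⁴
  top flange: d = 119 mm → contributes +58 738 320 mm⁴
Total I = 129 899 307 mm⁴.
Radius of gyration: k = √(I/A) = √(129 899 307 / 11 360) = 106.9336 mm.

k_x ≈ 106.93 mm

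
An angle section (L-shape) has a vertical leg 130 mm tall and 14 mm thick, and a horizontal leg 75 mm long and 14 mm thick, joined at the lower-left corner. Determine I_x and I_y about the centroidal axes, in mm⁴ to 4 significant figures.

I_x ≈ 4.532 × 10⁶ mm⁴, I_y ≈ 1.112 × 10⁶ mm⁴

Treat the section as a set of non-overlapping primitives; coordinates are from the bounding-box lower-left.
Vertical leg: 14 × 130, A = 1 820 mm², y = 65 mm, Ī = 2 563 167 mm⁴.
Horizontal leg (remainder): 61 × 14, A = 854 mm², y = 7 mm, Ī = 13948.7 mm⁴.
Centroid: ȳ = ΣA·y / ΣA = 46.4764 mm.
Transfer each piece to the centroidal x-axis using Ī + A·d² with d = y − 46.4764:
  vertical leg: d = 18.5236 mm → contributes +3 187 649 mm⁴
  horizontal leg (remainder): d = -39.4764 mm → contributes +1 344 813 mm⁴
Total I = 4 532 462 mm⁴.
For the y-axis: x̄ = 18.9764 mm.
Repeating about the centroidal y-axis gives I_y = 1 111 930 mm⁴.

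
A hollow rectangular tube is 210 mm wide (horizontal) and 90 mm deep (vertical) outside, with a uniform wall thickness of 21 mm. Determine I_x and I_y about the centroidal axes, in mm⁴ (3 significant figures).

I_x ≈ 1.12 × 10⁷ mm⁴, I_y ≈ 5.05 × 10⁷ mm⁴

Decompose the section into non-overlapping parts with the origin at the bottom-left of its bounding rectangle.
Outer rectangle: 210 × 90, A = 18 900 mm², y = 45 mm, Ī = 12 757 500 mm⁴.
Inner void (subtracted): 168 × 48, A = 8 064 mm², y = 45 mm, Ī = 1 548 288 mm⁴.
By symmetry the centroid is at mid-height, ȳ = 45 mm.
All pieces are centred on the centroidal x-axis, so I = ΣĪ (holes subtracted) = 11 209 212 mm⁴.
Repeating about the centroidal y-axis gives I_y = 50 490 972 mm⁴.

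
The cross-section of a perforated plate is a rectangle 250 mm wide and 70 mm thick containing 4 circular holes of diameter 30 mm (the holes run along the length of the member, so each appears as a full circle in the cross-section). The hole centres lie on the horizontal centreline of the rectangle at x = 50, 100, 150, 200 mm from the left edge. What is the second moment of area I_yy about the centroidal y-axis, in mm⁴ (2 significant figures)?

I_yy ≈ 8.2 × 10⁷ mm⁴

Decompose the section into non-overlapping parts with the origin at the bottom-left of its bounding rectangle.
Plate: 250 × 70, A = 17 500 mm², x = 125 mm, Ī = 91 145 833 mm⁴.
Hole 1 (subtracted): ⌀30, A = 706.9 mm², x = 50 mm, Ī = 39 761 mm⁴.
Hole 2 (subtracted): ⌀30, A = 706.9 mm², x = 100 mm, Ī = 39 761 mm⁴.
Hole 3 (subtracted): ⌀30, A = 706.9 mm², x = 150 mm, Ī = 39 761 mm⁴.
Hole 4 (subtracted): ⌀30, A = 706.9 mm², x = 200 mm, Ī = 39 761 mm⁴.
By symmetry the centroid is at mid-width, x̄ = 125 mm.
Transfer each piece to the centroidal y-axis using Ī + A·d² with d = x − 125:
  plate: d = 0 mm → contributes +91 145 833 mm⁴
  hole 1: d = -75 mm → contributes −4 015 839 mm⁴
  hole 2: d = -25 mm → contributes −481 547 mm⁴
  hole 3: d = 25 mm → contributes −481 547 mm⁴
  hole 4: d = 75 mm → contributes −4 015 839 mm⁴
Total I = 82 151 061 mm⁴.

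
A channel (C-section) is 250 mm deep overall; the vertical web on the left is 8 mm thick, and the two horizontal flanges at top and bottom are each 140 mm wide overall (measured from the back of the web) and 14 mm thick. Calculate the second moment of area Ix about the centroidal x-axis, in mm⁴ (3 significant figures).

Treat the section as a set of non-overlapping primitives; coordinates are from the bounding-box lower-left.
Web: 8 × 250, A = 2 000 mm², y = 125 mm, Ī = 10 416 667 mm⁴.
Top flange (beyond web): 132 × 14, A = 1 848 mm², y = 243 mm, Ī = 30 184 mm⁴.
Bottom flange (beyond web): 132 × 14, A = 1 848 mm², y = 7 mm, Ī = 30 184 mm⁴.
By symmetry the centroid is at mid-height, ȳ = 125 mm.
Transfer each piece to the centroidal x-axis using Ī + A·d² with d = y − 125:
  web: d = 0 mm → contributes +10 416 667 mm⁴
  top flange (beyond web): d = 118 mm → contributes +25 761 736 mm⁴
  bottom flange (beyond web): d = -118 mm → contributes +25 761 736 mm⁴
Total I = 61 940 139 mm⁴.

Ix ≈ 6.19 × 10⁷ mm⁴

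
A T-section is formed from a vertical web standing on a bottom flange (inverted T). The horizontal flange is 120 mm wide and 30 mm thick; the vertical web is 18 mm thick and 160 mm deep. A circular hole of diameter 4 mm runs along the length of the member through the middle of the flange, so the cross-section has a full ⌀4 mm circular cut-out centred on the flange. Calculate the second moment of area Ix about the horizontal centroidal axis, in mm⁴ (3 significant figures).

Ix ≈ 2.08 × 10⁷ mm⁴

Break the section into simple shapes (no overlaps), measuring from the bottom-left corner of the bounding box.
Flange: 120 × 30, A = 3 600 mm², y = 15 mm, Ī = 270 000 mm⁴.
Web: 18 × 160, A = 2 880 mm², y = 110 mm, Ī = 6 144 000 mm⁴.
Hole (subtracted): ⌀4, A = 12.566 mm², y = 15 mm, Ī = 12.566 mm⁴.
Centroid: ȳ = ΣA·y / ΣA = 57.304 mm.
Transfer each piece to the horizontal centroidal axis using Ī + A·d² with d = y − 57.304:
  flange: d = -42.304 mm → contributes +6 712 742 mm⁴
  web: d = 52.696 mm → contributes +14 141 302 mm⁴
  hole: d = -42.304 mm → contributes −22 502 mm⁴
Total I = 20 831 542 mm⁴.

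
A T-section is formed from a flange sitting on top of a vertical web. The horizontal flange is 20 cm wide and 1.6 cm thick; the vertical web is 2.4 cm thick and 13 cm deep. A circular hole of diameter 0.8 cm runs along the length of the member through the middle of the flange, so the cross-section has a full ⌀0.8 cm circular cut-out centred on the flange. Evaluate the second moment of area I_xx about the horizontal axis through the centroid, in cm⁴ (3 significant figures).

Treat the section as a set of non-overlapping primitives; coordinates are from the bounding-box lower-left.
Flange: 20 × 1.6, A = 32 cm², y = 13.8 cm, Ī = 6.8267 cm⁴.
Web: 2.4 × 13, A = 31.2 cm², y = 6.5 cm, Ī = 439.4 cm⁴.
Hole (subtracted): ⌀0.8, A = 0.50265 cm², y = 13.8 cm, Ī = 0.020106 cm⁴.
Centroid: ȳ = ΣA·y / ΣA = 10.167 cm.
Transfer each piece to the horizontal axis through the centroid using Ī + A·d² with d = y − 10.167:
  flange: d = 3.6327 cm → contributes +429.11 cm⁴
  web: d = -3.6673 cm → contributes +859.01 cm⁴
  hole: d = 3.6327 cm → contributes −6.6534 cm⁴
Total I = 1281.5 cm⁴.

I_xx ≈ 1280 cm⁴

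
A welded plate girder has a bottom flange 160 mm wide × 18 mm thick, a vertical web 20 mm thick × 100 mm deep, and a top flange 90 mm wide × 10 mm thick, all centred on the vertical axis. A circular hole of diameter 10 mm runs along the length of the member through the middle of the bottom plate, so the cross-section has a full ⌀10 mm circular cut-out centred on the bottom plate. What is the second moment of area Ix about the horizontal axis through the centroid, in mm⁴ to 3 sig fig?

Ix ≈ 1.19 × 10⁷ mm⁴

Break the section into simple shapes (no overlaps), measuring from the bottom-left corner of the bounding box.
Bottom plate: 160 × 18, A = 2 880 mm², y = 9 mm, Ī = 77 760 mm⁴.
Web plate: 20 × 100, A = 2 000 mm², y = 68 mm, Ī = 1 666 667 mm⁴.
Top plate: 90 × 10, A = 900 mm², y = 123 mm, Ī = 7 500 mm⁴.
Hole (subtracted): ⌀10, A = 78.54 mm², y = 9 mm, Ī = 490.87 mm⁴.
Centroid: ȳ = ΣA·y / ΣA = 47.692 mm.
Transfer each piece to the horizontal axis through the centroid using Ī + A·d² with d = y − 47.692:
  bottom plate: d = -38.692 mm → contributes +4 389 289 mm⁴
  web plate: d = 20.308 mm → contributes +2 491 509 mm⁴
  top plate: d = 75.308 mm → contributes +5 111 687 mm⁴
  hole: d = -38.692 mm → contributes −118 070 mm⁴
Total I = 11 874 415 mm⁴.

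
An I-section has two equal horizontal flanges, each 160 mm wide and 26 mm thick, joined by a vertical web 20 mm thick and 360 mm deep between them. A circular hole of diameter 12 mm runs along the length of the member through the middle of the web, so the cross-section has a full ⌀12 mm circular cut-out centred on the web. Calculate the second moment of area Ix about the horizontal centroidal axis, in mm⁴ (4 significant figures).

Split into non-overlapping primitives; take the origin at the lower-left of the bounding box.
Bottom flange: 160 × 26, A = 4 160 mm², y = 13 mm, Ī = 234 347 mm⁴.
Web: 20 × 360, A = 7 200 mm², y = 206 mm, Ī = 77 760 000 mm⁴.
Top flange: 160 × 26, A = 4 160 mm², y = 399 mm, Ī = 234 347 mm⁴.
Hole (subtracted): ⌀12, A = 113.097 mm², y = 206 mm, Ī = 1017.88 mm⁴.
By symmetry the centroid is at mid-height, ȳ = 206 mm.
Transfer each piece to the horizontal centroidal axis using Ī + A·d² with d = y − 206:
  bottom flange: d = -193 mm → contributes +155 190 187 mm⁴
  web: d = 0 mm → contributes +77 760 000 mm⁴
  top flange: d = 193 mm → contributes +155 190 187 mm⁴
  hole: d = 0 mm → contributes −1017.88 mm⁴
Total I = 388 139 355 mm⁴.

Ix ≈ 3.881 × 10⁸ mm⁴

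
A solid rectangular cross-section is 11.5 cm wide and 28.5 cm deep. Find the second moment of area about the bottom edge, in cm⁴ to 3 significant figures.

I_base ≈ 8.87 × 10⁴ cm⁴

The section: 11.5 × 28.5, A = 327.75 cm², y = 14.25 cm, Ī = 22 185 cm⁴.
Transfer it to a horizontal axis along the bottom face using Ī + A·d² with d = y − 0:
  the section: d = 14.25 cm → contributes +88 738 cm⁴
Total I = 88 738 cm⁴.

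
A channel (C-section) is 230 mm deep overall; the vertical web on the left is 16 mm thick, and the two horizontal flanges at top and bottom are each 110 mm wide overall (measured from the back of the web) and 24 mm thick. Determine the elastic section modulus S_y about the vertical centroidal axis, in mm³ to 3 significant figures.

S_y ≈ 1.33 × 10⁵ mm³

Decompose the section into non-overlapping parts with the origin at the bottom-left of its bounding rectangle.
Web: 16 × 230, A = 3 680 mm², x = 8 mm, Ī = 78 507 mm⁴.
Top flange (beyond web): 94 × 24, A = 2 256 mm², x = 63 mm, Ī = 1 661 168 mm⁴.
Bottom flange (beyond web): 94 × 24, A = 2 256 mm², x = 63 mm, Ī = 1 661 168 mm⁴.
Centroid: x̄ = ΣA·x / ΣA = 38.293 mm.
Transfer each piece to the vertical centroidal axis using Ī + A·d² with d = x − 38.293:
  web: d = -30.293 mm → contributes +3 455 510 mm⁴
  top flange (beyond web): d = 24.707 mm → contributes +3 038 315 mm⁴
  bottom flange (beyond web): d = 24.707 mm → contributes +3 038 315 mm⁴
Total I = 9 532 140 mm⁴.
Extreme fibre distance c = 71.707 mm; S = I/c = 132 932 mm³.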